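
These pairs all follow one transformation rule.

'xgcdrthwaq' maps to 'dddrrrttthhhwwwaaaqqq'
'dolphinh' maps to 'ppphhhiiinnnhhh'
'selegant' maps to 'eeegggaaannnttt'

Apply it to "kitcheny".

ccchhheeennnyyy

Looking at the pairs, the operation is to delete the first 3 characters, then repeat every character 3 times.
Working it through for "kitcheny": intermediate "cheny", final "ccchhheeennnyyy".
(Check on "xgcdrthwaq": → "drthwaq" → "dddrrrttthhhwwwaaaqqq" ✓)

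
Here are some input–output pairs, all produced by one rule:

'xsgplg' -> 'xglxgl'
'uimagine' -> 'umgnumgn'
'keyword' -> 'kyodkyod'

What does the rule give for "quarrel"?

qarlqarl

Rule — keep every other character starting from the first (positions 1st, 3rd, 5th, ...), then write the whole string twice.
For "quarrel", step one produces "qarl"; step two turns that into "qarlqarl".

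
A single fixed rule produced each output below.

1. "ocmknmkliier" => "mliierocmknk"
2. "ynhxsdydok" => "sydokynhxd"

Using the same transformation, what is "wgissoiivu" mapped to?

siivuwgiso

Looking at the pairs, the operation is to swap the front and back halves of the string, then swap the first and last characters.
On "wgissoiivu": the first step gives "oiivuwgiss", and the second then gives "siivuwgiso".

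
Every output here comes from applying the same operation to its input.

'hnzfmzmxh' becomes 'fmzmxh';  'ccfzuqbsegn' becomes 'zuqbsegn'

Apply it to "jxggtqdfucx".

gtqdfucx

Rule — delete the first 3 characters.
So "jxggtqdfucx" becomes "gtqdfucx".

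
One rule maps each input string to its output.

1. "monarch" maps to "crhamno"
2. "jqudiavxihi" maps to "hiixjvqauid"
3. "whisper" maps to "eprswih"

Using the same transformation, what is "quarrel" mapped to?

The transformation: move the last 2 characters to the front (rotate right by 2), then take characters alternately from the front and the back (1st, last, 2nd, 2nd-last, ...).
"quarrel" → "elquarr" → "erlrqau".

erlrqau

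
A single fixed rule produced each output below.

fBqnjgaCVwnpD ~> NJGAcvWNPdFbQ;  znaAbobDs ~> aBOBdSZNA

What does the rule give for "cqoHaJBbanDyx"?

The rule is to flip the case of every letter, then move the first 3 characters to the end (rotate left by 3).
For "cqoHaJBbanDyx", step one produces "CQOhAjbBANdYX"; step two turns that into "hAjbBANdYXCQO".

hAjbBANdYXCQO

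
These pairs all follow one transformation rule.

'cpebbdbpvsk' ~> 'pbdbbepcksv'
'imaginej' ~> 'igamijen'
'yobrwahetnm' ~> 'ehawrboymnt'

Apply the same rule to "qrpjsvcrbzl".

Each output is the input with this applied: move the last 3 characters to the front (rotate right by 3), then reverse the string.
Applying both steps to "qrpjsvcrbzl": "bzlqrpjsvcr", then "rcvsjprqlzb".

rcvsjprqlzb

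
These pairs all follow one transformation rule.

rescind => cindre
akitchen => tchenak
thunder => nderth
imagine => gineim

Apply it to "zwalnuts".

What's happening: move the first 2 characters to the end (rotate left by 2), then delete the first character.
For "zwalnuts", step one produces "alnutszw"; step two turns that into "lnutszw".

lnutszw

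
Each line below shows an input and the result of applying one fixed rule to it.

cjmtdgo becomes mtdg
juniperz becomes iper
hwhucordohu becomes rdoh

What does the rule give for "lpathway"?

Looking at the pairs, the operation is to delete the last character, then keep only the last 4 characters.
Applying both steps to "lpathway": "lpathwa", then "thwa".

thwa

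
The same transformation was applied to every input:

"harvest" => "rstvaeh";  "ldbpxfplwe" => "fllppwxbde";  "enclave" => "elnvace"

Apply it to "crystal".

rstyacl

Each output is the input with this applied: sort the characters into alphabetical order, then move the first 3 characters to the end (rotate left by 3).
On "crystal": the first step gives "aclrsty", and the second then gives "rstyacl".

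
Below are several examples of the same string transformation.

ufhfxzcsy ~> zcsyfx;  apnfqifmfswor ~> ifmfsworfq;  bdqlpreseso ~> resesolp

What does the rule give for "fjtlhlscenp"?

Rule — delete the first 3 characters, then move the first 2 characters to the end (rotate left by 2).
"fjtlhlscenp" → "lscenplh".

lscenplh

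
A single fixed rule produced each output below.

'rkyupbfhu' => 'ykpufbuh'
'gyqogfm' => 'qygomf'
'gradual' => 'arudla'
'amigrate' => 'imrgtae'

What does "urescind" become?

Each output is the input with this applied: delete the first character, then swap each adjacent pair of characters (1↔2, 3↔4, ...).
Starting from "urescind": after the first operation, "rescind"; after the second, "ercsnid".

ercsnid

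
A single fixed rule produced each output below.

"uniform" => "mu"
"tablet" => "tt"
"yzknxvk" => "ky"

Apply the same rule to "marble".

The transformation: move the last character to the front, then keep only the first 2 characters.
Applying both steps to "marble": "emarbl", then "em".

em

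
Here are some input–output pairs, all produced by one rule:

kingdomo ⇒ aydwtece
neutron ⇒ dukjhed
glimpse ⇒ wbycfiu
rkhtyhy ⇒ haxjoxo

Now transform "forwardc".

vehmqhts

In each case the input is transformed by: shift every letter 10 places backward in the alphabet (wrapping around).
So "forwardc" becomes "vehmqhts".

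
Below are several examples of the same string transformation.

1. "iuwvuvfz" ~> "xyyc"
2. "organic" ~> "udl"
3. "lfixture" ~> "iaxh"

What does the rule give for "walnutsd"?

dqwg

The transformation: shift every letter 3 places forward in the alphabet (wrapping around), then keep every other character starting from the second (positions 2nd, 4th, 6th, ...).
Starting from "walnutsd": after the first operation, "zdoqxwvg"; after the second, "dqwg".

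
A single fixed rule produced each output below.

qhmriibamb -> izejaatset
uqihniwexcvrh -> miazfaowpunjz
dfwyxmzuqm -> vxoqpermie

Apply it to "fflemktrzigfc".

xxdwecljrayxu

In each case the input is transformed by: shift every letter 8 places backward in the alphabet (wrapping around).
Doing the same to "fflemktrzigfc": "xxdwecljrayxu".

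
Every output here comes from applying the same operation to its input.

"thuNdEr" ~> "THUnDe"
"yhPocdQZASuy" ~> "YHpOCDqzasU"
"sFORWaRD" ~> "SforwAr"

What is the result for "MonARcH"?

Rule — flip the case of every letter, then delete the last character.
Starting from "MonARcH": after the first operation, "mONarCh"; after the second, "mONarC".

mONarC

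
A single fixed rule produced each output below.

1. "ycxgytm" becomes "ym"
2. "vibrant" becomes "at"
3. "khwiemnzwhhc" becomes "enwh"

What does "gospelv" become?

Each output is the input with this applied: keep every other character starting from the first (positions 1st, 3rd, 5th, ...), then delete the first 2 characters.
Starting from "gospelv": after the first operation, "gsev"; after the second, "ev".

ev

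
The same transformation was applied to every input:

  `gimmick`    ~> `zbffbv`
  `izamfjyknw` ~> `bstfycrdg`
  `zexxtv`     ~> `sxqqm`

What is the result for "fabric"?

ytukb

What's happening: shift every letter 7 places backward in the alphabet (wrapping around), then delete the last character.
Starting from "fabric": after the first operation, "ytukbv"; after the second, "ytukb".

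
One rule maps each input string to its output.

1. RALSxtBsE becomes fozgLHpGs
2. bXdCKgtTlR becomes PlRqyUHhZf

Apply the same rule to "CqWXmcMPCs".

qEklAQadqG

In each case the input is transformed by: shift every letter 12 places backward in the alphabet (wrapping around), then flip the case of every letter.
"CqWXmcMPCs" → "QeKLaqADQg" → "qEklAQadqG".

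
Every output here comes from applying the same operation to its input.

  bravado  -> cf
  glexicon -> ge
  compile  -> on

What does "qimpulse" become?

on

Looking at the pairs, the operation is to shift every letter 2 places forward in the alphabet (wrapping around), then keep one character in every 3, starting at position 3 (positions 3rd, 6th, 9th, ...).
Working it through for "qimpulse": intermediate "skorwnug", final "on".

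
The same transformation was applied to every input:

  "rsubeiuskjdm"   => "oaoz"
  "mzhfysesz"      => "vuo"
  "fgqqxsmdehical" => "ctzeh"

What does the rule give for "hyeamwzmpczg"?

Each output is the input with this applied: keep one character in every 3, starting at position 2 (positions 2nd, 5th, 8th, ...), then shift every letter 4 places backward in the alphabet (wrapping around).
On "hyeamwzmpczg": the first step gives "ymmz", and the second then gives "uiiv".

uiiv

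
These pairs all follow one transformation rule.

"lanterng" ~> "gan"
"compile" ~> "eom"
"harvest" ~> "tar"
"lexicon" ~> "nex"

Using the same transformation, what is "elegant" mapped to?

Each output is the input with this applied: swap the first and last characters, then keep only the first 3 characters.
Starting from "elegant": after the first operation, "tlegane"; after the second, "tle".
(Check on "lexicon": → "nexicol" → "nex" ✓)

tle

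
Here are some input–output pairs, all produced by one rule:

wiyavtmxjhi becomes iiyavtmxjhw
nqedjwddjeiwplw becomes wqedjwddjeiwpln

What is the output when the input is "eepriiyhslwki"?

iepriiyhslwke

The pattern: swap the first and last characters.
"eepriiyhslwki" → "iepriiyhslwke".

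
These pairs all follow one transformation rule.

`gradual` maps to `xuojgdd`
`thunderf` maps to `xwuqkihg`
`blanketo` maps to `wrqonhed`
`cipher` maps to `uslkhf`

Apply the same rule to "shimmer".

Looking at the pairs, the operation is to sort the characters into reverse alphabetical order, then shift every letter 3 places forward in the alphabet (wrapping around).
For "shimmer", step one produces "srmmihe"; step two turns that into "vupplkh".
(Check on "blanketo": → "tonlkeba" → "wrqonhed" ✓)

vupplkh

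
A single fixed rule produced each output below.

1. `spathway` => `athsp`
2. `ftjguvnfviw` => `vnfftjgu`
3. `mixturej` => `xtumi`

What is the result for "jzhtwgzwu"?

twgjzh

Rule — delete the last 3 characters, then move the last 3 characters to the front (rotate right by 3).
On "jzhtwgzwu" that produces "twgjzh".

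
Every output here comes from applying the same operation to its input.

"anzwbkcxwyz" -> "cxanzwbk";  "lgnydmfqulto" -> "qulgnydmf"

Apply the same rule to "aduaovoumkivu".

The rule is to delete the last 3 characters, then move the last 2 characters to the front (rotate right by 2).
Applying both steps to "aduaovoumkivu": "aduaovoumk", then "mkaduaovou".

mkaduaovou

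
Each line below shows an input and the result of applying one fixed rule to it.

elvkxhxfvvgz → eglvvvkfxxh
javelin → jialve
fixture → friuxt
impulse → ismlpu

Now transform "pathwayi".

What's happening: delete the last character, then take characters alternately from the front and the back (1st, last, 2nd, 2nd-last, ...).
"pathwayi" → "pyaatwh".

pyaatwh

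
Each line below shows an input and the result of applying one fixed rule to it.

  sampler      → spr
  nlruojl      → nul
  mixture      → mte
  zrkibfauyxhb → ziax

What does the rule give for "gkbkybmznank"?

Rule — keep one character in every 3, starting at position 1 (positions 1st, 4th, 7th, ...).
Applying that to "gkbkybmznank" gives "gkma".

gkma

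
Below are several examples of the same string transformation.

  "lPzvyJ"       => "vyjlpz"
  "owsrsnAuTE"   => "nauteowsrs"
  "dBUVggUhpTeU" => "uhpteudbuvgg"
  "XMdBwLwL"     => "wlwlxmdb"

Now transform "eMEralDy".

Rule — swap the front and back halves of the string, then convert every letter to lowercase.
On "eMEralDy": the first step gives "alDyeMEr", and the second then gives "aldyemer".

aldyemer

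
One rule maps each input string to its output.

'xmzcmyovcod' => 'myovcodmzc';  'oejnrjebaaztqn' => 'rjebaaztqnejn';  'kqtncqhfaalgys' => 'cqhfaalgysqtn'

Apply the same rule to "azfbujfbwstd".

The pattern: delete the first character, then move the first 3 characters to the end (rotate left by 3).
So "azfbujfbwstd" becomes "ujfbwstdzfb".

ujfbwstdzfb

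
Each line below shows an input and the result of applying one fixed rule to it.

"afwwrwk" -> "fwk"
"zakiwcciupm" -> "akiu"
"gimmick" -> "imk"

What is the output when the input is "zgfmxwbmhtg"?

gfmh

What's happening: swap each adjacent pair of characters (1↔2, 3↔4, ...), then keep one character in every 3, starting at position 1 (positions 1st, 4th, 7th, ...).
Starting from "zgfmxwbmhtg": after the first operation, "gzmfwxmbthg"; after the second, "gfmh".
(Check on "zakiwcciupm": → "azikcwicpum" → "akiu" ✓)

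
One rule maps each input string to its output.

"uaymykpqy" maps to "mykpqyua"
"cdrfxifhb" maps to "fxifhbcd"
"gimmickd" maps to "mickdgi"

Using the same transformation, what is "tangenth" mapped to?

Each output is the input with this applied: move the first 3 characters to the end (rotate left by 3), then delete the last character.
Working it through for "tangenth": intermediate "genthtan", final "genthta".

genthta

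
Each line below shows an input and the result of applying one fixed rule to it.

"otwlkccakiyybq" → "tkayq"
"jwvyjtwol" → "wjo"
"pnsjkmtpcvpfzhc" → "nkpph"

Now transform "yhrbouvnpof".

honf

The transformation: keep one character in every 3, starting at position 2 (positions 2nd, 5th, 8th, ...).
"yhrbouvnpof" → "honf".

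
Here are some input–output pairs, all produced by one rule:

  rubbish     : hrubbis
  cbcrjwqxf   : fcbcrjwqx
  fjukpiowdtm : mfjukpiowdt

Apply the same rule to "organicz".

zorganic

In each case the input is transformed by: move the last character to the front.
"organicz" → "zorganic".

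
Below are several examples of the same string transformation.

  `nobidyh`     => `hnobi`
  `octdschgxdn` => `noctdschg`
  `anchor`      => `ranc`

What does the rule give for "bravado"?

obrav

The transformation: move the last character to the front, then delete the last 2 characters.
Starting from "bravado": after the first operation, "obravad"; after the second, "obrav".
(Check on "octdschgxdn": → "noctdschgxd" → "noctdschg" ✓)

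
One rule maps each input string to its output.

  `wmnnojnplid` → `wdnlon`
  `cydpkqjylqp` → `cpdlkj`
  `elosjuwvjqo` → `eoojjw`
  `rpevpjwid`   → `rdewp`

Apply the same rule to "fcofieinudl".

flouii

What's happening: keep every other character starting from the first (positions 1st, 3rd, 5th, ...), then take characters alternately from the front and the back (1st, last, 2nd, 2nd-last, ...).
For "fcofieinudl", step one produces "foiiul"; step two turns that into "flouii".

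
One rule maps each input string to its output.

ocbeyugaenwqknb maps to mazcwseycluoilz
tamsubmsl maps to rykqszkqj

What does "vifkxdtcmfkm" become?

In each case the input is transformed by: shift every letter 2 places backward in the alphabet (wrapping around).
For "vifkxdtcmfkm" the result is "tgdivbrakdik".

tgdivbrakdik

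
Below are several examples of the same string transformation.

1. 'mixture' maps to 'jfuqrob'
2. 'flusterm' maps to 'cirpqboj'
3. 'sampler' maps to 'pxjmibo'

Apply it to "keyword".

hbvtloa

Rule — shift every letter 3 places backward in the alphabet (wrapping around).
So "keyword" becomes "hbvtloa".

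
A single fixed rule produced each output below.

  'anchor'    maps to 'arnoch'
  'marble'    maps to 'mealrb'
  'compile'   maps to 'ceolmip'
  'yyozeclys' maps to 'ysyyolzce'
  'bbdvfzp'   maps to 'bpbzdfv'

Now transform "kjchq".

kqjhc

Looking at the pairs, the operation is to take characters alternately from the front and the back (1st, last, 2nd, 2nd-last, ...).
For "kjchq" the result is "kqjhc".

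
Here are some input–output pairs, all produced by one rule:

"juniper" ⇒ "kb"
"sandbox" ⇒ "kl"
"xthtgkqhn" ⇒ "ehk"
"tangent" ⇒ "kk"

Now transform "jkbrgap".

yx

Each output is the input with this applied: shift every letter 3 places backward in the alphabet (wrapping around), then keep one character in every 3, starting at position 3 (positions 3rd, 6th, 9th, ...).
For "jkbrgap" the result is "yx".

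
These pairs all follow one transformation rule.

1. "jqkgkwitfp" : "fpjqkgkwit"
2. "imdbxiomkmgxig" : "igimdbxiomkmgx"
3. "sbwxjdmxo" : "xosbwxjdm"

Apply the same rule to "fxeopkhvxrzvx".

Rule — move the last 2 characters to the front (rotate right by 2).
For "fxeopkhvxrzvx" the result is "vxfxeopkhvxrz".

vxfxeopkhvxrz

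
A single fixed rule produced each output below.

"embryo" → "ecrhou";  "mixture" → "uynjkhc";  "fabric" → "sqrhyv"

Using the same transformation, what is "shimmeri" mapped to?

In each case the input is transformed by: swap the first and last characters, then shift every letter 10 places backward in the alphabet (wrapping around).
On "shimmeri": the first step gives "ihimmers", and the second then gives "yxyccuhi".

yxyccuhi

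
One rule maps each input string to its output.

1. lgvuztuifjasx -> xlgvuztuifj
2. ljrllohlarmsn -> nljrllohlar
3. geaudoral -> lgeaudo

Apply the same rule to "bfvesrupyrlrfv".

Looking at the pairs, the operation is to move the last character to the front, then delete the last 2 characters.
Working it through for "bfvesrupyrlrfv": intermediate "vbfvesrupyrlrf", final "vbfvesrupyrl".

vbfvesrupyrl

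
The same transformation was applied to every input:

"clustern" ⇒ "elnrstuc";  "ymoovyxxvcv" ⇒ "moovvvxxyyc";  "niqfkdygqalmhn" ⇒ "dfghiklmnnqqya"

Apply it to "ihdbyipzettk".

The pattern: sort the characters into alphabetical order, then move the first character to the end.
Working it through for "ihdbyipzettk": intermediate "bdehiikpttyz", final "dehiikpttyzb".

dehiikpttyzb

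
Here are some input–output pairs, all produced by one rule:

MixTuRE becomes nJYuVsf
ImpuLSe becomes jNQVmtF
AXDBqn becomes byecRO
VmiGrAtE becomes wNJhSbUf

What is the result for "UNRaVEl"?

vosBwfM

The rule is to shift every letter 1 place forward in the alphabet (wrapping around), then flip the case of every letter.
For "UNRaVEl", step one produces "VOSbWFm"; step two turns that into "vosBwfM".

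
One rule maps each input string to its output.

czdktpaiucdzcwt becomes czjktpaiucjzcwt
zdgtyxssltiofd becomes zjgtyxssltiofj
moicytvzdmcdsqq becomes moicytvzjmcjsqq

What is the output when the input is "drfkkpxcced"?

jrfkkpxccej

In each case the input is transformed by: replace every "d" with "j".
So "drfkkpxcced" becomes "jrfkkpxccej".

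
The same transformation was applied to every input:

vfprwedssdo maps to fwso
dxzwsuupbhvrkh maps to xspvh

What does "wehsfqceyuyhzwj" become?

The transformation: keep one character in every 3, starting at position 2 (positions 2nd, 5th, 8th, ...).
Doing the same to "wehsfqceyuyhzwj": "efeyw".

efeyw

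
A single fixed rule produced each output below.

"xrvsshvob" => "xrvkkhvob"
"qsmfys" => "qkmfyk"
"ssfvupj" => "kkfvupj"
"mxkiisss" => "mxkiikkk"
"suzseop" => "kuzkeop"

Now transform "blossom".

blokkom

The transformation: replace every "s" with "k".
On "blossom" that produces "blokkom".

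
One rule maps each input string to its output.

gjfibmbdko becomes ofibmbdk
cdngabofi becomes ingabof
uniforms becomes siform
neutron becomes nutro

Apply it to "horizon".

The transformation: delete the first 2 characters, then move the last character to the front.
Working it through for "horizon": intermediate "rizon", final "nrizo".

nrizo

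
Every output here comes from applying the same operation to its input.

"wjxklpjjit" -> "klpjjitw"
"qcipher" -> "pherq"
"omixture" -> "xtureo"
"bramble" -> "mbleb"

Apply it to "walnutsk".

Looking at the pairs, the operation is to move the first 3 characters to the end (rotate left by 3), then delete the last 2 characters.
Applying both steps to "walnutsk": "nutskwal", then "nutskw".

nutskw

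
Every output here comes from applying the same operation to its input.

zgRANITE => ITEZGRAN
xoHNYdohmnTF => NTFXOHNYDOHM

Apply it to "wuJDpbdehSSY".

Each output is the input with this applied: move the last 3 characters to the front (rotate right by 3), then convert every letter to uppercase.
"wuJDpbdehSSY" → "SSYwuJDpbdeh" → "SSYWUJDPBDEH".
(Check on "zgRANITE": → "ITEzgRAN" → "ITEZGRAN" ✓)

SSYWUJDPBDEH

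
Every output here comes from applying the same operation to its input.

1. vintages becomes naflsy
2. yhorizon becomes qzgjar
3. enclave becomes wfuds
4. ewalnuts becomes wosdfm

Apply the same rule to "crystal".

ujqkl

Looking at the pairs, the operation is to shift every letter 8 places backward in the alphabet (wrapping around), then delete the last 2 characters.
"crystal" → "ujqklsd" → "ujqkl".
(Check on "enclave": → "wfudsnw" → "wfuds" ✓)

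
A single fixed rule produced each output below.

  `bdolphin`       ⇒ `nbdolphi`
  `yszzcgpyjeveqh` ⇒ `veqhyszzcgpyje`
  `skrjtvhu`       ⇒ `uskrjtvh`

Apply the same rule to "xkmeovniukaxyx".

axyxxkmeovniuk

Looking at the pairs, the operation is to move the first 3 characters to the end (rotate left by 3), then swap the front and back halves of the string.
On "xkmeovniukaxyx": the first step gives "eovniukaxyxxkm", and the second then gives "axyxxkmeovniuk".
(Check on "skrjtvhu": → "jtvhuskr" → "uskrjtvh" ✓)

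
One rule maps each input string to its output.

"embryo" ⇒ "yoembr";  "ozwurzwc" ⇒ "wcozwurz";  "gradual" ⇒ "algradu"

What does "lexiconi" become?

nilexico

Looking at the pairs, the operation is to move the last 2 characters to the front (rotate right by 2).
Applying that to "lexiconi" gives "nilexico".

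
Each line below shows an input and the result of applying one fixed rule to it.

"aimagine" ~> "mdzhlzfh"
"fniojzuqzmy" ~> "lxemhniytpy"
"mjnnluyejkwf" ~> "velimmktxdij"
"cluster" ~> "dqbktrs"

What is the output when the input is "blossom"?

Looking at the pairs, the operation is to shift every letter 1 place backward in the alphabet (wrapping around), then move the last 2 characters to the front (rotate right by 2).
Starting from "blossom": after the first operation, "aknrrnl"; after the second, "nlaknrr".

nlaknrr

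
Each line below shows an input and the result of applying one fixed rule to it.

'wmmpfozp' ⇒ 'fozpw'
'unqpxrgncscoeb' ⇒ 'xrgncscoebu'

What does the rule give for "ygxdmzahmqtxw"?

mzahmqtxwy

The transformation: move the first character to the end, then delete the first 3 characters.
Starting from "ygxdmzahmqtxw": after the first operation, "gxdmzahmqtxwy"; after the second, "mzahmqtxwy".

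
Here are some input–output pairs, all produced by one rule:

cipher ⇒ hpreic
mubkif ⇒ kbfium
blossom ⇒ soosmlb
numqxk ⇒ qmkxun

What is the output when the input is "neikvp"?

kipven

In each case the input is transformed by: swap each adjacent pair of characters (1↔2, 3↔4, ...), then move the first 2 characters to the end (rotate left by 2).
Starting from "neikvp": after the first operation, "enkipv"; after the second, "kipven".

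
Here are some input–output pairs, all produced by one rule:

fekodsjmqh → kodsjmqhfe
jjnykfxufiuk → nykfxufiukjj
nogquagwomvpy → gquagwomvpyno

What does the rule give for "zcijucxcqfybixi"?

The transformation: move the first 2 characters to the end (rotate left by 2).
So "zcijucxcqfybixi" becomes "ijucxcqfybixizc".

ijucxcqfybixizc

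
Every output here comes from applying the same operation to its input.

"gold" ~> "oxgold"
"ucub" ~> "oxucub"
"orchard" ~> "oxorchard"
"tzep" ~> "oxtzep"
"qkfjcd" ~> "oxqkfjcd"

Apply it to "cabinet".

Each output is the input with this applied: prepend "ox".
On "cabinet" that produces "oxcabinet".

oxcabinet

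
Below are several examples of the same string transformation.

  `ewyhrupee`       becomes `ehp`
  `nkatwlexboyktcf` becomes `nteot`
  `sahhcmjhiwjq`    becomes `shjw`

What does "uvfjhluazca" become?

ujuc

The pattern: keep one character in every 3, starting at position 1 (positions 1st, 4th, 7th, ...).
"uvfjhluazca" → "ujuc".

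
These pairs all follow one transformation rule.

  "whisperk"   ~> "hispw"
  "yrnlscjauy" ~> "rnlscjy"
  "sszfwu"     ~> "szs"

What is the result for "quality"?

The transformation: delete the last 3 characters, then move the first character to the end.
Applying both steps to "quality": "qual", then "ualq".
(Check on "yrnlscjauy": → "yrnlscj" → "rnlscjy" ✓)

ualq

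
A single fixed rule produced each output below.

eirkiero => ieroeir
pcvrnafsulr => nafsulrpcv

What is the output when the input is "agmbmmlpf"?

mmlpfagm

In each case the input is transformed by: move the first 3 characters to the end (rotate left by 3), then delete the first character.
Applying both steps to "agmbmmlpf": "bmmlpfagm", then "mmlpfagm".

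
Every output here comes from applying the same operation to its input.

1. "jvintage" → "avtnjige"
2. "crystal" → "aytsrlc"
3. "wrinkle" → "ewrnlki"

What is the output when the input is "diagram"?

armigda

In each case the input is transformed by: sort the characters into reverse alphabetical order, then move the last character to the front.
Working it through for "diagram": intermediate "rmigdaa", final "armigda".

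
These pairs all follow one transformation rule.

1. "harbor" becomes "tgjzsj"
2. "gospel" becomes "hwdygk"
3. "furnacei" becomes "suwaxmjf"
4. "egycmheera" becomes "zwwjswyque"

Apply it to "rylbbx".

ttpjqd

The transformation: swap the front and back halves of the string, then shift every letter 8 places backward in the alphabet (wrapping around).
Doing the same to "rylbbx": "ttpjqd".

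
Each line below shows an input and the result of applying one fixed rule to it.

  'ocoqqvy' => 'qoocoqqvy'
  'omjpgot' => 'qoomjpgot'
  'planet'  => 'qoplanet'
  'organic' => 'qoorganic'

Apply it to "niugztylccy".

The pattern: prepend "qo".
Applying that to "niugztylccy" gives "qoniugztylccy".

qoniugztylccy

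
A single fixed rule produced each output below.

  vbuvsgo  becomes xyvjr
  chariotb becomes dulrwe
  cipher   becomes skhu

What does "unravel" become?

The pattern: delete the first 2 characters, then shift every letter 3 places forward in the alphabet (wrapping around).
On "unravel": the first step gives "ravel", and the second then gives "udyho".

udyho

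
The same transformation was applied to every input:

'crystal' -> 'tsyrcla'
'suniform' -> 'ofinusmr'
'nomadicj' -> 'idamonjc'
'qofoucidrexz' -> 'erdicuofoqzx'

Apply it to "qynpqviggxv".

Rule — move the last 2 characters to the front (rotate right by 2), then reverse the string.
Starting from "qynpqviggxv": after the first operation, "xvqynpqvigg"; after the second, "ggivqpnyqvx".
(Check on "crystal": → "alcryst" → "tsyrcla" ✓)

ggivqpnyqvx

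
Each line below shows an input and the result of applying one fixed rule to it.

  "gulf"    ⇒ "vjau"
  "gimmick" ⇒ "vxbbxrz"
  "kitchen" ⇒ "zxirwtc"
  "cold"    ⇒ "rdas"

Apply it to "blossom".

qadhhdb

The pattern: shift every letter 11 places backward in the alphabet (wrapping around).
For "blossom" the result is "qadhhdb".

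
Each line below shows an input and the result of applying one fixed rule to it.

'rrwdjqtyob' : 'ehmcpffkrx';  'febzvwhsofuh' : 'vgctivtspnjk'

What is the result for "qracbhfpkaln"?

tdyozbefoqpv

Looking at the pairs, the operation is to swap the front and back halves of the string, then shift every letter 12 places backward in the alphabet (wrapping around).
Doing the same to "qracbhfpkaln": "tdyozbefoqpv".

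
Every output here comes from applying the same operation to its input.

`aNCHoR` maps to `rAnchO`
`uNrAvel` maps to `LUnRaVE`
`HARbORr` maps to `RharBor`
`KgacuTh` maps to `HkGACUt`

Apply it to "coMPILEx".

The rule is to move the last character to the front, then flip the case of every letter.
On "coMPILEx": the first step gives "xcoMPILE", and the second then gives "XCOmpile".

XCOmpile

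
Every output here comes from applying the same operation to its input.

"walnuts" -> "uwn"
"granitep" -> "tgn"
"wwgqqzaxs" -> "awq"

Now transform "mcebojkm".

jmb

The rule is to move the last 3 characters to the front (rotate right by 3), then keep one character in every 3, starting at position 1 (positions 1st, 4th, 7th, ...).
Applying both steps to "mcebojkm": "jkmmcebo", then "jmb".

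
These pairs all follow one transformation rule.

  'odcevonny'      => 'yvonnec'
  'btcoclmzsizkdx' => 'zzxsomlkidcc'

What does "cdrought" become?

utrohg

The pattern: delete the first 2 characters, then sort the characters into reverse alphabetical order.
Doing the same to "cdrought": "utrohg".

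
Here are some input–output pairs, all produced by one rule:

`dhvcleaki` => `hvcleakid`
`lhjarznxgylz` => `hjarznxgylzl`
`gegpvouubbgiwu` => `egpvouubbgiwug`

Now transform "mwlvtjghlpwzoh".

Rule — move the first character to the end.
Applying that to "mwlvtjghlpwzoh" gives "wlvtjghlpwzohm".

wlvtjghlpwzohm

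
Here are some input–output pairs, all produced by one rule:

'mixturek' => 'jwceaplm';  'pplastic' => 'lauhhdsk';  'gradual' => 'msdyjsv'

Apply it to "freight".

The rule is to shift every letter 8 places backward in the alphabet (wrapping around), then move the last 3 characters to the front (rotate right by 3).
Starting from "freight": after the first operation, "xjwayzl"; after the second, "yzlxjwa".

yzlxjwa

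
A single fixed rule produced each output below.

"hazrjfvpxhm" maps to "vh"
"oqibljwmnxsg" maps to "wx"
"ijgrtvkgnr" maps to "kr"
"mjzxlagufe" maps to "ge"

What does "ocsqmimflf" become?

mf

Rule — keep one character in every 3, starting at position 1 (positions 1st, 4th, 7th, ...), then keep only the last 2 characters.
For "ocsqmimflf", step one produces "oqmf"; step two turns that into "mf".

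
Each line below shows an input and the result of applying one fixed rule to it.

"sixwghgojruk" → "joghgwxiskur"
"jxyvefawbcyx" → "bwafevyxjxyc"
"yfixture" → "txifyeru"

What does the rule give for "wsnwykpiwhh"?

Rule — move the last 3 characters to the front (rotate right by 3), then reverse the string.
On "wsnwykpiwhh": the first step gives "whhwsnwykpi", and the second then gives "ipkywnswhhw".
(Check on "sixwghgojruk": → "ruksixwghgoj" → "joghgwxiskur" ✓)

ipkywnswhhw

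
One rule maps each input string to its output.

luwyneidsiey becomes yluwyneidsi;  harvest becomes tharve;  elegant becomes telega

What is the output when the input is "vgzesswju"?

Each output is the input with this applied: move the last 2 characters to the front (rotate right by 2), then delete the first character.
"vgzesswju" → "juvgzessw" → "uvgzessw".
(Check on "elegant": → "ntelega" → "telega" ✓)

uvgzessw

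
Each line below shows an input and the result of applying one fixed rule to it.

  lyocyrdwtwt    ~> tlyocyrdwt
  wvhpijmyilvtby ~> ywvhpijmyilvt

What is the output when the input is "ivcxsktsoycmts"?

Rule — move the last 2 characters to the front (rotate right by 2), then delete the first character.
"ivcxsktsoycmts" → "tsivcxsktsoycm" → "sivcxsktsoycm".

sivcxsktsoycm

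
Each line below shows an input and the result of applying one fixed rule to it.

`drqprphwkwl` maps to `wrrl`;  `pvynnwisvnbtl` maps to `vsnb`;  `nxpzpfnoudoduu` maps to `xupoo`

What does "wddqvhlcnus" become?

Looking at the pairs, the operation is to keep one character in every 3, starting at position 2 (positions 2nd, 5th, 8th, ...), then sort the characters into reverse alphabetical order.
Starting from "wddqvhlcnus": after the first operation, "dvcs"; after the second, "vsdc".

vsdc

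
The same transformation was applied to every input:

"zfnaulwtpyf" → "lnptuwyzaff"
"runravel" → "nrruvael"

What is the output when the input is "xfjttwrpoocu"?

Rule — sort the characters into alphabetical order, then move the first 3 characters to the end (rotate left by 3).
For "xfjttwrpoocu", step one produces "cfjooprttuwx"; step two turns that into "ooprttuwxcfj".

ooprttuwxcfj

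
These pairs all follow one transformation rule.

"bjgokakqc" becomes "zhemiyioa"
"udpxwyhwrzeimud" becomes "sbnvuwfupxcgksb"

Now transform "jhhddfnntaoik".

hffbbdllrymgi

The pattern: shift every letter 2 places backward in the alphabet (wrapping around).
Doing the same to "jhhddfnntaoik": "hffbbdllrymgi".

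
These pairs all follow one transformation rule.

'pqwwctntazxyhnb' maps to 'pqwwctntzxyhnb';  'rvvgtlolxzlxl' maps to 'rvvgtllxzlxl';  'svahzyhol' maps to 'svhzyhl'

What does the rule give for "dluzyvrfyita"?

dlzyvrfyt

Rule — remove every vowel.
Applying that to "dluzyvrfyita" gives "dlzyvrfyt".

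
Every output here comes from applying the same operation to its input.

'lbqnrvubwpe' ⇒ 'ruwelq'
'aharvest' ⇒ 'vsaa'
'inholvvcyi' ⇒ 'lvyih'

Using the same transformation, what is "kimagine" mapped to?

The transformation: keep every other character starting from the first (positions 1st, 3rd, 5th, ...), then move the first 2 characters to the end (rotate left by 2).
"kimagine" → "kmgn" → "gnkm".

gnkm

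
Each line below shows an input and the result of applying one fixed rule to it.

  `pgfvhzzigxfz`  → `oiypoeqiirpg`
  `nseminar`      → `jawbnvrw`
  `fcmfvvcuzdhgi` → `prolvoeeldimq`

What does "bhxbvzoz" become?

xikqgkei

The transformation: move the last 2 characters to the front (rotate right by 2), then shift every letter 9 places forward in the alphabet (wrapping around).
"bhxbvzoz" → "ozbhxbvz" → "xikqgkei".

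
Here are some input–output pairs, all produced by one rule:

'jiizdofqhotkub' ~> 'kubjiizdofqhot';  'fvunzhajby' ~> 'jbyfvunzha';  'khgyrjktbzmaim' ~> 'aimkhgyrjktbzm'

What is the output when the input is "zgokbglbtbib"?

Each output is the input with this applied: move the last 3 characters to the front (rotate right by 3).
So "zgokbglbtbib" becomes "bibzgokbglbt".

bibzgokbglbt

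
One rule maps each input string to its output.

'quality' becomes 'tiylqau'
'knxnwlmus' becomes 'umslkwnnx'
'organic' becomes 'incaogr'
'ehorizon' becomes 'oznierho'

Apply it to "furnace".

Looking at the pairs, the operation is to move the last 2 characters to the front (rotate right by 2), then take characters alternately from the front and the back (1st, last, 2nd, 2nd-last, ...).
"furnace" → "cefurna" → "caenfru".
(Check on "ehorizon": → "onehoriz" → "oznierho" ✓)

caenfru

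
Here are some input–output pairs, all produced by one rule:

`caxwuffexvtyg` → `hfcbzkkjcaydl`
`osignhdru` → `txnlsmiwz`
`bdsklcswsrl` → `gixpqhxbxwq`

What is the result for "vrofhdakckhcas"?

awtkmifphpmhfx

What's happening: shift every letter 5 places forward in the alphabet (wrapping around).
On "vrofhdakckhcas" that produces "awtkmifphpmhfx".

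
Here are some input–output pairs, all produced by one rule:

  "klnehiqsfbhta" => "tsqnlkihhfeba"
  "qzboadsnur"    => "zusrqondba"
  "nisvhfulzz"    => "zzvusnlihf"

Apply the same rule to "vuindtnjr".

In each case the input is transformed by: sort the characters into reverse alphabetical order.
On "vuindtnjr" that produces "vutrnnjid".

vutrnnjid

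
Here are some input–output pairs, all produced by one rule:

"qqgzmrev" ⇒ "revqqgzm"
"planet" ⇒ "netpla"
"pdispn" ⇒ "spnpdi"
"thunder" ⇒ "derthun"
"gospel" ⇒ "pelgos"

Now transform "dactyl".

The pattern: move the last 3 characters to the front (rotate right by 3).
For "dactyl" the result is "tyldac".

tyldac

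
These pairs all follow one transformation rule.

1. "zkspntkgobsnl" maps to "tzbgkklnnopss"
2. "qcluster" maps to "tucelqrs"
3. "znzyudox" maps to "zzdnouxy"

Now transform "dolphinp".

The transformation: sort the characters into alphabetical order, then move the last 2 characters to the front (rotate right by 2).
On "dolphinp": the first step gives "dhilnopp", and the second then gives "ppdhilno".

ppdhilno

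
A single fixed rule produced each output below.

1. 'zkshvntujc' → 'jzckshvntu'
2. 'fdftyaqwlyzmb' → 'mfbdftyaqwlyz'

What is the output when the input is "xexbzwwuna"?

Each output is the input with this applied: swap the first and last characters, then move the last 2 characters to the front (rotate right by 2).
On "xexbzwwuna": the first step gives "aexbzwwunx", and the second then gives "nxaexbzwwu".
(Check on "zkshvntujc": → "ckshvntujz" → "jzckshvntu" ✓)

nxaexbzwwu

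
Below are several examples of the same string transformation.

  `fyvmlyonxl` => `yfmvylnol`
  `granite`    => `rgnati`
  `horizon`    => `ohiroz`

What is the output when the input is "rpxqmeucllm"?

The rule is to swap each adjacent pair of characters (1↔2, 3↔4, ...), then delete the last character.
For "rpxqmeucllm" the result is "prqxemcull".

prqxemcull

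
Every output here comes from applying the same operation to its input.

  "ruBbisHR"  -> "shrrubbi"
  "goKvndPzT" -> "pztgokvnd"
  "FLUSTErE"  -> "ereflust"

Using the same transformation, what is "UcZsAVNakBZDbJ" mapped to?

In each case the input is transformed by: move the last 3 characters to the front (rotate right by 3), then convert every letter to lowercase.
"UcZsAVNakBZDbJ" → "DbJUcZsAVNakBZ" → "dbjuczsavnakbz".
(Check on "goKvndPzT": → "PzTgoKvnd" → "pztgokvnd" ✓)

dbjuczsavnakbz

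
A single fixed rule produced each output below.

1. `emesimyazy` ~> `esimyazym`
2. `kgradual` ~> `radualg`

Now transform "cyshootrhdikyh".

shootrhdikyhy

Rule — delete the first character, then move the first character to the end.
"cyshootrhdikyh" → "yshootrhdikyh" → "shootrhdikyhy".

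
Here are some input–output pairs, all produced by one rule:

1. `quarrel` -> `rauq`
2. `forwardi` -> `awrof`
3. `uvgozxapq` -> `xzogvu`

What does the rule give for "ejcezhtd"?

zecje

Each output is the input with this applied: reverse the string, then delete the first 3 characters.
"ejcezhtd" → "dthzecje" → "zecje".
(Check on "forwardi": → "idrawrof" → "awrof" ✓)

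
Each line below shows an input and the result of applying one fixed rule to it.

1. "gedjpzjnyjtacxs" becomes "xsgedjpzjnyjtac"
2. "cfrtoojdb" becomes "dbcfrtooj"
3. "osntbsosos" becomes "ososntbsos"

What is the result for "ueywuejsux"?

uxueywuejs

The transformation: move the last 2 characters to the front (rotate right by 2).
Doing the same to "ueywuejsux": "uxueywuejs".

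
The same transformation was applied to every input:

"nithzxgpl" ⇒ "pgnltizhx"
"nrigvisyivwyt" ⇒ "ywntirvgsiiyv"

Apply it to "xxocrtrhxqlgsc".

What's happening: move the last 3 characters to the front (rotate right by 3), then swap each adjacent pair of characters (1↔2, 3↔4, ...).
On "xxocrtrhxqlgsc": the first step gives "gscxxocrtrhxql", and the second then gives "sgxcoxrcrtxhlq".
(Check on "nithzxgpl": → "gplnithzx" → "pgnltizhx" ✓)

sgxcoxrcrtxhlq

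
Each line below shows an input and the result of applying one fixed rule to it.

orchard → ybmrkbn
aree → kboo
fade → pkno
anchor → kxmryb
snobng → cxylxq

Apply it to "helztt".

rovjdd

The rule is to shift every letter 10 places forward in the alphabet (wrapping around).
For "helztt" the result is "rovjdd".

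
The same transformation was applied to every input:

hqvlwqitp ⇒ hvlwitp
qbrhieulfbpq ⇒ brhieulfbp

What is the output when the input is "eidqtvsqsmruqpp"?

eidtvssmrupp

In each case the input is transformed by: remove every "q".
For "eidqtvsqsmruqpp" the result is "eidtvssmrupp".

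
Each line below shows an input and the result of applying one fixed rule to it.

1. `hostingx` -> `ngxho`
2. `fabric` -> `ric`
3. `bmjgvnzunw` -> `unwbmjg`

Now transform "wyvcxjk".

The transformation: move the last 3 characters to the front (rotate right by 3), then delete the last 3 characters.
Applying that to "wyvcxjk" gives "xjkw".

xjkw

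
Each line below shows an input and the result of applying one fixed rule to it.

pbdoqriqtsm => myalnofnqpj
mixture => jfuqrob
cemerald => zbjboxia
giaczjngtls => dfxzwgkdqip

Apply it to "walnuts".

Rule — shift every letter 3 places backward in the alphabet (wrapping around).
Doing the same to "walnuts": "txikrqp".

txikrqp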